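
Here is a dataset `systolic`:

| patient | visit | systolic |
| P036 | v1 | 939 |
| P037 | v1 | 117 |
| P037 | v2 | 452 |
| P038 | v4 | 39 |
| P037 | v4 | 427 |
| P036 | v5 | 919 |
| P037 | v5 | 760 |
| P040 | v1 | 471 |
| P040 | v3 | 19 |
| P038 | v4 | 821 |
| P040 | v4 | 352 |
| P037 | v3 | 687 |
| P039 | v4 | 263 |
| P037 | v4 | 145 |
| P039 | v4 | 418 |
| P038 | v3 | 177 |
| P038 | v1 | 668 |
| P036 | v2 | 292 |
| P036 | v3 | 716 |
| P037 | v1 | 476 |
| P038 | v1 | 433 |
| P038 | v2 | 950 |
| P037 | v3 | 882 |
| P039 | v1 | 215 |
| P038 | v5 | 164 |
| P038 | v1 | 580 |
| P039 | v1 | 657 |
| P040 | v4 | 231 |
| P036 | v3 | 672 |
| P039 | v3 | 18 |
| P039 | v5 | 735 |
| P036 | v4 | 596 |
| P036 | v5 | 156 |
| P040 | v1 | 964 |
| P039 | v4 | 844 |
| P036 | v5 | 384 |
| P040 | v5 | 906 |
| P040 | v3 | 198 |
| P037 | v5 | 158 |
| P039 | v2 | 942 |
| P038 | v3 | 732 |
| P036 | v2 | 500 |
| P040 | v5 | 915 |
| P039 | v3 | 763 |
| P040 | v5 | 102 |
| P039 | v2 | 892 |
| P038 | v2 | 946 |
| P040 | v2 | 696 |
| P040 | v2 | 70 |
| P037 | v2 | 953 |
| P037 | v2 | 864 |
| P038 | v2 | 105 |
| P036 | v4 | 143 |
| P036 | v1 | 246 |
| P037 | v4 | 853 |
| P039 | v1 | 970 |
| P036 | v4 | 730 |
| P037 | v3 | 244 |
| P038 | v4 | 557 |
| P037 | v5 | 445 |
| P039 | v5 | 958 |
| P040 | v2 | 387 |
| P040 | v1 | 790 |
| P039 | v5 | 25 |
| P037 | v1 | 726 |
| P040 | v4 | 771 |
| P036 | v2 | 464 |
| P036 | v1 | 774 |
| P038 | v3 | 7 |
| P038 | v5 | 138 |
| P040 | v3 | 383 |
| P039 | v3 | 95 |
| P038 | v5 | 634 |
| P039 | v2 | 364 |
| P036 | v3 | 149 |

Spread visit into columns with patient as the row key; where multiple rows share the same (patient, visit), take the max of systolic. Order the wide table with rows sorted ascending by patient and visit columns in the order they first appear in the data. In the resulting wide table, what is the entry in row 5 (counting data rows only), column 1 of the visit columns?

964

With rows sorted ascending by patient, row 5 is patient=P040. visit columns in first-appearance order: v1, v2, v4, v5, v3; column 1 is v1.
Long rows with patient=P040, visit=v1: max(471, 964, 790) = 964.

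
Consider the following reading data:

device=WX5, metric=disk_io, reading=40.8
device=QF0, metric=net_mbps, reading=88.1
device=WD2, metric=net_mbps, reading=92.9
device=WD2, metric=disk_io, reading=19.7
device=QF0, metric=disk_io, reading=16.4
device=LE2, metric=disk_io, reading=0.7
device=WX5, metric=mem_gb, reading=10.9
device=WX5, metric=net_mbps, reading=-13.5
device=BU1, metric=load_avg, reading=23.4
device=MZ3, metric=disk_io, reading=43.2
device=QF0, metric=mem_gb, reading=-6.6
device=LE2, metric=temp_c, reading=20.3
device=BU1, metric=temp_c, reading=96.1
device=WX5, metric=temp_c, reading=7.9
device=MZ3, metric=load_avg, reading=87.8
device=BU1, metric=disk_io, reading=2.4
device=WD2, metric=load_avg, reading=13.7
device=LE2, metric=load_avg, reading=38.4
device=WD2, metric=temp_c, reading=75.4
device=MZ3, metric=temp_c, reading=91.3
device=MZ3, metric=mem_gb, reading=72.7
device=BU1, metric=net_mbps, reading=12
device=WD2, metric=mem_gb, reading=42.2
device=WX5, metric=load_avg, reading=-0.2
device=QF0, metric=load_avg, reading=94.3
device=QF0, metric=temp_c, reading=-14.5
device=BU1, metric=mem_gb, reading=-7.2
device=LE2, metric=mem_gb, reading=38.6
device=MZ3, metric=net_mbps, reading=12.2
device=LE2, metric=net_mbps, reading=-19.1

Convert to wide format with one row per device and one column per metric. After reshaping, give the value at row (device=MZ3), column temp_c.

91.3

Wide layout: rows indexed by device, columns are the 5 distinct metric values (disk_io, net_mbps, mem_gb, load_avg, temp_c).
Cell (device=MZ3, metric=temp_c) draws from the long row where device=MZ3 and metric=temp_c, which has reading=91.3.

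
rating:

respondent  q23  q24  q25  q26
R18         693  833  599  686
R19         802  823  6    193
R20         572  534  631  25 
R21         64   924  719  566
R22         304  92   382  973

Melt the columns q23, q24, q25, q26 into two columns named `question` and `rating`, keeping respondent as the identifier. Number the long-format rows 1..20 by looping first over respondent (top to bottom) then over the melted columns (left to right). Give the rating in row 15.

719

20 rows total (5 × 4). Row 15: index ⌊(15-1)/4⌋ = 3 into respondent → R21; (15-1) mod 4 = 2 into the melted columns → q25.
So row 15 is (R21, q25, 719); rating = 719.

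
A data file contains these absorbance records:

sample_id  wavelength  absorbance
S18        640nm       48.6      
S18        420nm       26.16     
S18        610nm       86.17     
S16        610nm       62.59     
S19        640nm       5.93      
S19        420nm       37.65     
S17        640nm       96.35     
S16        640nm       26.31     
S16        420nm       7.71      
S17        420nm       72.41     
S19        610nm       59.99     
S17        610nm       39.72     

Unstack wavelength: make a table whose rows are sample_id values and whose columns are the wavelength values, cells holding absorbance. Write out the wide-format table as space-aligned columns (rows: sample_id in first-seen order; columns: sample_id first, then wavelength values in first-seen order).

Columns: sample_id plus the 3 distinct wavelength values (640nm, 420nm, 610nm).
For example, row S18 column 640nm takes absorbance=48.6 from the long row (S18, 640nm).

sample_id  640nm  420nm  610nm
S18        48.6   26.16  86.17
S16        26.31  7.71   62.59
S19        5.93   37.65  59.99
S17        96.35  72.41  39.72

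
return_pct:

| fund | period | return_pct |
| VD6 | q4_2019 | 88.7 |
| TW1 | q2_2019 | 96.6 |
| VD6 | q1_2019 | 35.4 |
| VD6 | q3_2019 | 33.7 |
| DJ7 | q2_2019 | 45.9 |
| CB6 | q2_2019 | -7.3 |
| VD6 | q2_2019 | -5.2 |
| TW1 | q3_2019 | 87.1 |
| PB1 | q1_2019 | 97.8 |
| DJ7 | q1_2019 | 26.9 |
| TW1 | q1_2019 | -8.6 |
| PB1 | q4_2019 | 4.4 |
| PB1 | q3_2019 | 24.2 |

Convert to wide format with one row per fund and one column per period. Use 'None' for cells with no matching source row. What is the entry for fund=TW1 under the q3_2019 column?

The long row with fund=TW1, period=q3_2019 has return_pct=87.1.

87.1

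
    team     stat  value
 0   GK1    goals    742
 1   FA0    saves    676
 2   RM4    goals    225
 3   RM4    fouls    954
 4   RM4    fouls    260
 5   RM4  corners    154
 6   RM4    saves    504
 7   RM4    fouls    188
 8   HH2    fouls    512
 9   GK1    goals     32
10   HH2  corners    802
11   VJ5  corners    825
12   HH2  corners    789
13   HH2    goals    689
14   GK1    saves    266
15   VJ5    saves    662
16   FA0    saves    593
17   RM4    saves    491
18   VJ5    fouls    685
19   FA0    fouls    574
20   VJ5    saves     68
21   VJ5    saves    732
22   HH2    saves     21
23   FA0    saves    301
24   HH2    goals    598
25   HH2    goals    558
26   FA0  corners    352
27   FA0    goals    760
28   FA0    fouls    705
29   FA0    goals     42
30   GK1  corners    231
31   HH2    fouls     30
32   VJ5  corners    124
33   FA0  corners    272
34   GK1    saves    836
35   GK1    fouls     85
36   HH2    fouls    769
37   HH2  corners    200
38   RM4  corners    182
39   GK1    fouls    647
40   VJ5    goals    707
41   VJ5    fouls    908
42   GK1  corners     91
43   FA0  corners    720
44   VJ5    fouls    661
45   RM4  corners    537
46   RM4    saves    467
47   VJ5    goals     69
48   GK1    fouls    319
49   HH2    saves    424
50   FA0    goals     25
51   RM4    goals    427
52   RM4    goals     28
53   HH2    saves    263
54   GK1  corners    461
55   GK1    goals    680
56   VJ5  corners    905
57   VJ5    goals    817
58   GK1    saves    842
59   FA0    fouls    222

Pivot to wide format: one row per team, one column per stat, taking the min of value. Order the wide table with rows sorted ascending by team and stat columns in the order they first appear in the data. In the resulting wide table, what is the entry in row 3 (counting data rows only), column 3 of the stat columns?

With rows sorted ascending by team, row 3 is team=HH2. stat columns in first-appearance order: goals, saves, fouls, corners; column 3 is fouls.
Long rows with team=HH2, stat=fouls: min(512, 30, 769) = 30.

30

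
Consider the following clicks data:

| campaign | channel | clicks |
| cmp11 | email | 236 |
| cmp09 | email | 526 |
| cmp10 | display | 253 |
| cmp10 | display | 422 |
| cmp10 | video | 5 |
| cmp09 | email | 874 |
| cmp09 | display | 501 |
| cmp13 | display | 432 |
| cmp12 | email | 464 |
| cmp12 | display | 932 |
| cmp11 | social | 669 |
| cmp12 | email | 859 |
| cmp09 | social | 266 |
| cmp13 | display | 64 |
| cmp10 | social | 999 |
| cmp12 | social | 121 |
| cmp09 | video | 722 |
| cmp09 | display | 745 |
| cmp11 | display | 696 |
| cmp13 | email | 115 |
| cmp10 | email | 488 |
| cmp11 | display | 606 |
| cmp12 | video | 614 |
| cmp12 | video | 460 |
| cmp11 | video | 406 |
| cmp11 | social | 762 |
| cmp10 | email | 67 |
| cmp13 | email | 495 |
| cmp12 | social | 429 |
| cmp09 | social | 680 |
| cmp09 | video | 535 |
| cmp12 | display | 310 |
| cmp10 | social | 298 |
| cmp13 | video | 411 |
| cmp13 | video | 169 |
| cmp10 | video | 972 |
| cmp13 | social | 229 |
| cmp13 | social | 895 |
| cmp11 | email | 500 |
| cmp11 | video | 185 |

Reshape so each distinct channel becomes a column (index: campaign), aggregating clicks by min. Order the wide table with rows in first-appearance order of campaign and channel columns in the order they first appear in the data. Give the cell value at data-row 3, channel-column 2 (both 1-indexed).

253

With rows in first-appearance order of campaign, row 3 is campaign=cmp10. channel columns in first-appearance order: email, display, video, social; column 2 is display.
Long rows with campaign=cmp10, channel=display: min(253, 422) = 253.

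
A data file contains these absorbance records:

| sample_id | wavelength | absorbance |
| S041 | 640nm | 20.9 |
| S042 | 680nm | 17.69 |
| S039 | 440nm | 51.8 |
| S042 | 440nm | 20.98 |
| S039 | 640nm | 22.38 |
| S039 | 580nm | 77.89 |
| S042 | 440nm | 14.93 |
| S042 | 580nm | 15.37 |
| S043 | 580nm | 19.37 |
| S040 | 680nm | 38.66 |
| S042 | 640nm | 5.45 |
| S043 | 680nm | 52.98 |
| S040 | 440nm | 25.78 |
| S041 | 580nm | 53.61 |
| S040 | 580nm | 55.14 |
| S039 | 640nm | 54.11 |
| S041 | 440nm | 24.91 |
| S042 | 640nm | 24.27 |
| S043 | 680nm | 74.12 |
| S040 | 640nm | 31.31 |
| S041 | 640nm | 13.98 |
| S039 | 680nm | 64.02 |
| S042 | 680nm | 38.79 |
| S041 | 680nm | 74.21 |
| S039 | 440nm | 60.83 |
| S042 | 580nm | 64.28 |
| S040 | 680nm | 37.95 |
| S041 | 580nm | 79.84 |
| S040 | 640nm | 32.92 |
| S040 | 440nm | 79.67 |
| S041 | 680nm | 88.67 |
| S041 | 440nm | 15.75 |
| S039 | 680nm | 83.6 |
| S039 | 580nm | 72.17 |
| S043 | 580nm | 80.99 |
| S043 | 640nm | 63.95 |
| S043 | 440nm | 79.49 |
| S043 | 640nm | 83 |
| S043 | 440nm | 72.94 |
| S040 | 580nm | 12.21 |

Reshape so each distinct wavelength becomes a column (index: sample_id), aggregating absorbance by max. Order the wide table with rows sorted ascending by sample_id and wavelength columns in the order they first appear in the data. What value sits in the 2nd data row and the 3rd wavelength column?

With rows sorted ascending by sample_id, row 2 is sample_id=S040. wavelength columns in first-appearance order: 640nm, 680nm, 440nm, 580nm; column 3 is 440nm.
Long rows with sample_id=S040, wavelength=440nm: max(25.78, 79.67) = 79.67.

79.67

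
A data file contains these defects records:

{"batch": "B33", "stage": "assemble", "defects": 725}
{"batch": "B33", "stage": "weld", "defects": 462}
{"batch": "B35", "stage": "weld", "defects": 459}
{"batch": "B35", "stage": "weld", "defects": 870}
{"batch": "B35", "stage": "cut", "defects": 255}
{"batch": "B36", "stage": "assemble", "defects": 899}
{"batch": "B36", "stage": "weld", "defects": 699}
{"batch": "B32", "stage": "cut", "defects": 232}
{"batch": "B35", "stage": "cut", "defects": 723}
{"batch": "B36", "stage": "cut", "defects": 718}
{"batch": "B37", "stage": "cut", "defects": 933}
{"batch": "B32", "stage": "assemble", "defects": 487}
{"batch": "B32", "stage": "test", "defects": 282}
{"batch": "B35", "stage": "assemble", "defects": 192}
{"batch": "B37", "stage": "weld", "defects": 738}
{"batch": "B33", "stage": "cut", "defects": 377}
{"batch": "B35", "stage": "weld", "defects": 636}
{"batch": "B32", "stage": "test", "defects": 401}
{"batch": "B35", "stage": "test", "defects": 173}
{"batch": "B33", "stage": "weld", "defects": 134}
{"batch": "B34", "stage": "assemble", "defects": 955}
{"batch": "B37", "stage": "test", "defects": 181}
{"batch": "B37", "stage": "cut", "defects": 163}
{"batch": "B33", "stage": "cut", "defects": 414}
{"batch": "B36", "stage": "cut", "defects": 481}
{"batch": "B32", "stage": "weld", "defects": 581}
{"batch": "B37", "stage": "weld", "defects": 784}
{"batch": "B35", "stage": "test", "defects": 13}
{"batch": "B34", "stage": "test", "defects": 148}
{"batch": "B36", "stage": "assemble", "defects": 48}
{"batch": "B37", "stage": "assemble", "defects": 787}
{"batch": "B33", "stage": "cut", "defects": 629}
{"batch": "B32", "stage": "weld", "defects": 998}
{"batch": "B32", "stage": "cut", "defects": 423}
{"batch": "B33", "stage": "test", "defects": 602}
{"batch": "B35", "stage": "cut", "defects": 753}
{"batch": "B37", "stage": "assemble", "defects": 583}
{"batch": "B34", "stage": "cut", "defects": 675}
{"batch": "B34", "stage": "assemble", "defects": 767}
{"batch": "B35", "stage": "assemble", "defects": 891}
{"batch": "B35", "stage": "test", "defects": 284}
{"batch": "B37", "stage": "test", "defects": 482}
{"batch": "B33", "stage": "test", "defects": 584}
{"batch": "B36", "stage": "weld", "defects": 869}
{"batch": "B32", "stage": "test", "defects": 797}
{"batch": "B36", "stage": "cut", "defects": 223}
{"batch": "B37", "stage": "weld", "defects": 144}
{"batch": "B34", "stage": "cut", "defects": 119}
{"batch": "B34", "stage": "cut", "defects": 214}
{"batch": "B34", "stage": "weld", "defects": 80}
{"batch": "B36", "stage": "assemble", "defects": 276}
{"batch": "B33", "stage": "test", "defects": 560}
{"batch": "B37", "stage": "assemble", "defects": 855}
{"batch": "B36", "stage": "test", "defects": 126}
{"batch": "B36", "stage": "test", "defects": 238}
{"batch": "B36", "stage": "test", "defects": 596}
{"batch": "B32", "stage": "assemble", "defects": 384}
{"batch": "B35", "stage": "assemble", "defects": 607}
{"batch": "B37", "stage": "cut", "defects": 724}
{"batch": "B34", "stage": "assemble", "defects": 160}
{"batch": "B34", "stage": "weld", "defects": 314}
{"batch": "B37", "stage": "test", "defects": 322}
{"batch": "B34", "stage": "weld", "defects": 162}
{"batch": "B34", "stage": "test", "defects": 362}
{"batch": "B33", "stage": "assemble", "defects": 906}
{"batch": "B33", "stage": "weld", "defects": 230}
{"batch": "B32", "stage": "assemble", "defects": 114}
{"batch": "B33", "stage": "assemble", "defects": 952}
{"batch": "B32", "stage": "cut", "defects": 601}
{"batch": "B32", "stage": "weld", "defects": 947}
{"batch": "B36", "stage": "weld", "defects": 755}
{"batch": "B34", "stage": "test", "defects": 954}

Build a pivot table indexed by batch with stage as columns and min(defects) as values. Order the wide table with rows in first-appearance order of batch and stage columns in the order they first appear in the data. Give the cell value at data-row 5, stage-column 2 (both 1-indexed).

144

With rows in first-appearance order of batch, row 5 is batch=B37. stage columns in first-appearance order: assemble, weld, cut, test; column 2 is weld.
Long rows with batch=B37, stage=weld: min(738, 784, 144) = 144.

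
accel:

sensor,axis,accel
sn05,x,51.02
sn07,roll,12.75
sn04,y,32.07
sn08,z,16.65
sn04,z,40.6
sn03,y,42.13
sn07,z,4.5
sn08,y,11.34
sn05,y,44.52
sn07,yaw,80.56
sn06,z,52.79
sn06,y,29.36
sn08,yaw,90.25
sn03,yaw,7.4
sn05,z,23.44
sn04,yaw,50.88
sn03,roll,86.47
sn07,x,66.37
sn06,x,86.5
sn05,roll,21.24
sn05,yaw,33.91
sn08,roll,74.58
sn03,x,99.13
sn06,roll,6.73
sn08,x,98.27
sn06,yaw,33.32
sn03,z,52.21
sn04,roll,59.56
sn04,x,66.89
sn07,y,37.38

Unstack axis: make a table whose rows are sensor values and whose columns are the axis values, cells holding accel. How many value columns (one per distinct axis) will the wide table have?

5 distinct axis values: yaw, y, roll, z, x.

5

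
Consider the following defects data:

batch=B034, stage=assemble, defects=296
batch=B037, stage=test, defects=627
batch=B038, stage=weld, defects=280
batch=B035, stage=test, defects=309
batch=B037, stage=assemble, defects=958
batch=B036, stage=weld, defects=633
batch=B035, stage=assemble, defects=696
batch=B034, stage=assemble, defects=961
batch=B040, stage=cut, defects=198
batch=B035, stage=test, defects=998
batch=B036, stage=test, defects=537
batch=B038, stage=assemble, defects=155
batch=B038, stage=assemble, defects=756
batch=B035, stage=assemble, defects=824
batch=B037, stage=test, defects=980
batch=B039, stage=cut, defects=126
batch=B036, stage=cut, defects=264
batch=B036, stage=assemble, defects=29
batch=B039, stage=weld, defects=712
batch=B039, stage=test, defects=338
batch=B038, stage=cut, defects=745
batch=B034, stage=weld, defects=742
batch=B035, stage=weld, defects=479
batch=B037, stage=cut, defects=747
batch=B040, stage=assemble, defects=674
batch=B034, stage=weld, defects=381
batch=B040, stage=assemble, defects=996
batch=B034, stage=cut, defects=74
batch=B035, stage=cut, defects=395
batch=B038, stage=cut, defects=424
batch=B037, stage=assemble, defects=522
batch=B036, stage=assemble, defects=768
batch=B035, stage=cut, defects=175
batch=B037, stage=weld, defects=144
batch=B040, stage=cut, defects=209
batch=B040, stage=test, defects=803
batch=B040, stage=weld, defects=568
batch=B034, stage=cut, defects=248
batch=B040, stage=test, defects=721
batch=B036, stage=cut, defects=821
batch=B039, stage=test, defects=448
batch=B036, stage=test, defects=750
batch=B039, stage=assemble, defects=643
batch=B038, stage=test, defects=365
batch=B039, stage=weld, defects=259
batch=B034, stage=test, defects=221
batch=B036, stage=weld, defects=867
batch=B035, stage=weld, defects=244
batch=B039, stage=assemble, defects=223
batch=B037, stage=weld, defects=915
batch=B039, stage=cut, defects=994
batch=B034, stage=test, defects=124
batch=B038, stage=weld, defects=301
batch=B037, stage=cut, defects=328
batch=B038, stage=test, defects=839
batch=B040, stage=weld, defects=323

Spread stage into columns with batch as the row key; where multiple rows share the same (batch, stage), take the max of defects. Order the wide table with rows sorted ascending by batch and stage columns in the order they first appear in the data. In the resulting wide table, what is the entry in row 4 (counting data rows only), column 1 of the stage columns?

958

With rows sorted ascending by batch, row 4 is batch=B037. stage columns in first-appearance order: assemble, test, weld, cut; column 1 is assemble.
Long rows with batch=B037, stage=assemble: max(958, 522) = 958.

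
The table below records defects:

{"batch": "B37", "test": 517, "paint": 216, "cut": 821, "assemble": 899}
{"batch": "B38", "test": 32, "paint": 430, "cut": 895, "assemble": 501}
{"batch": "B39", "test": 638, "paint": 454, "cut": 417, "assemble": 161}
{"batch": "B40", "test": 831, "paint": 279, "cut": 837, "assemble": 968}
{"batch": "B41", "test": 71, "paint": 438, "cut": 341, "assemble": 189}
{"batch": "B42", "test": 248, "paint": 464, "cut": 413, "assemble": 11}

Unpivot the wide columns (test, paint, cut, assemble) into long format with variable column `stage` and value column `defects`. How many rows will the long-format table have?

24

6 batch values × 4 melted columns = 24 rows.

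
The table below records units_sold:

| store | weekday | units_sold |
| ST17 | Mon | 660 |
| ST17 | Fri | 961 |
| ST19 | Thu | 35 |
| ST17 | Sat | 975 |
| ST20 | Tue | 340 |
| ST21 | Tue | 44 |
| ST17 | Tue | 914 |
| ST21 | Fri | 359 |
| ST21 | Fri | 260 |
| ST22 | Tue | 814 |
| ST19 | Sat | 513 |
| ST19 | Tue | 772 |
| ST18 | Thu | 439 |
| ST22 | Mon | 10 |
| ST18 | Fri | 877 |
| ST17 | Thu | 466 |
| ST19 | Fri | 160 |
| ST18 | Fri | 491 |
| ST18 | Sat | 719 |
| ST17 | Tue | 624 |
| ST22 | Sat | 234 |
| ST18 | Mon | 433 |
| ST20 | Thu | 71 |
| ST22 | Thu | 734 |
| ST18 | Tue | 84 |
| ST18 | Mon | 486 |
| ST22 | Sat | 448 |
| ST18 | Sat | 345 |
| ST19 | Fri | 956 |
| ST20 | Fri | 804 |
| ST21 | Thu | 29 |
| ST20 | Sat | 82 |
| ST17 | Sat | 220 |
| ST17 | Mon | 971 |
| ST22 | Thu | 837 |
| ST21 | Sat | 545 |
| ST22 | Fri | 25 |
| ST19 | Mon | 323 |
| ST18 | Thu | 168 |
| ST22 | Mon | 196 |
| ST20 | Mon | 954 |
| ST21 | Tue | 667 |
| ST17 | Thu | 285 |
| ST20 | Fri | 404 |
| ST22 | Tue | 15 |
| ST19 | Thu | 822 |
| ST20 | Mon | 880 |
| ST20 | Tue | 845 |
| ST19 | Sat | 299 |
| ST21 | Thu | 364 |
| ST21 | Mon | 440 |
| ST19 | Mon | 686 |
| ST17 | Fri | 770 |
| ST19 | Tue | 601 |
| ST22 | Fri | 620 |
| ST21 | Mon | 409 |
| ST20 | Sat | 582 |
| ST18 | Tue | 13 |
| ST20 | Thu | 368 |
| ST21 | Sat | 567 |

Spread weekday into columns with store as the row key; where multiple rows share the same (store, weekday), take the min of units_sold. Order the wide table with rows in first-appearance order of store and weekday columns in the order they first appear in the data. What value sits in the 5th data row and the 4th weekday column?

With rows in first-appearance order of store, row 5 is store=ST22. weekday columns in first-appearance order: Mon, Fri, Thu, Sat, Tue; column 4 is Sat.
Long rows with store=ST22, weekday=Sat: min(234, 448) = 234.

234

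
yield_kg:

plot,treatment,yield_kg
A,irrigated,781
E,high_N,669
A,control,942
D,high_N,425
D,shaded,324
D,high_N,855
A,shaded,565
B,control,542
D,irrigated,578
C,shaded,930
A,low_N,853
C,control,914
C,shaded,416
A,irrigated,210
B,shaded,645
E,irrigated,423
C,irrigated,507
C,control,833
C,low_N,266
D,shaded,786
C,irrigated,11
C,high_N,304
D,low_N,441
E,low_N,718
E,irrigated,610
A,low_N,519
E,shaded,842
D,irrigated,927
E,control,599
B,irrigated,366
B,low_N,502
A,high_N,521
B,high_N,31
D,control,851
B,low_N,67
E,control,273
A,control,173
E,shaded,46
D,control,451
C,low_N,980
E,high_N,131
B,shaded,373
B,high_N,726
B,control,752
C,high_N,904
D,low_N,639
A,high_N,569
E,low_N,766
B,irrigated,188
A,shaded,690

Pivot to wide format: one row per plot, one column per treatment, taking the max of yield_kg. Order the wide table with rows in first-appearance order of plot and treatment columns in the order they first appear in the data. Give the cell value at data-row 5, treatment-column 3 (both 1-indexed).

With rows in first-appearance order of plot, row 5 is plot=C. treatment columns in first-appearance order: irrigated, high_N, control, shaded, low_N; column 3 is control.
Long rows with plot=C, treatment=control: max(914, 833) = 914.

914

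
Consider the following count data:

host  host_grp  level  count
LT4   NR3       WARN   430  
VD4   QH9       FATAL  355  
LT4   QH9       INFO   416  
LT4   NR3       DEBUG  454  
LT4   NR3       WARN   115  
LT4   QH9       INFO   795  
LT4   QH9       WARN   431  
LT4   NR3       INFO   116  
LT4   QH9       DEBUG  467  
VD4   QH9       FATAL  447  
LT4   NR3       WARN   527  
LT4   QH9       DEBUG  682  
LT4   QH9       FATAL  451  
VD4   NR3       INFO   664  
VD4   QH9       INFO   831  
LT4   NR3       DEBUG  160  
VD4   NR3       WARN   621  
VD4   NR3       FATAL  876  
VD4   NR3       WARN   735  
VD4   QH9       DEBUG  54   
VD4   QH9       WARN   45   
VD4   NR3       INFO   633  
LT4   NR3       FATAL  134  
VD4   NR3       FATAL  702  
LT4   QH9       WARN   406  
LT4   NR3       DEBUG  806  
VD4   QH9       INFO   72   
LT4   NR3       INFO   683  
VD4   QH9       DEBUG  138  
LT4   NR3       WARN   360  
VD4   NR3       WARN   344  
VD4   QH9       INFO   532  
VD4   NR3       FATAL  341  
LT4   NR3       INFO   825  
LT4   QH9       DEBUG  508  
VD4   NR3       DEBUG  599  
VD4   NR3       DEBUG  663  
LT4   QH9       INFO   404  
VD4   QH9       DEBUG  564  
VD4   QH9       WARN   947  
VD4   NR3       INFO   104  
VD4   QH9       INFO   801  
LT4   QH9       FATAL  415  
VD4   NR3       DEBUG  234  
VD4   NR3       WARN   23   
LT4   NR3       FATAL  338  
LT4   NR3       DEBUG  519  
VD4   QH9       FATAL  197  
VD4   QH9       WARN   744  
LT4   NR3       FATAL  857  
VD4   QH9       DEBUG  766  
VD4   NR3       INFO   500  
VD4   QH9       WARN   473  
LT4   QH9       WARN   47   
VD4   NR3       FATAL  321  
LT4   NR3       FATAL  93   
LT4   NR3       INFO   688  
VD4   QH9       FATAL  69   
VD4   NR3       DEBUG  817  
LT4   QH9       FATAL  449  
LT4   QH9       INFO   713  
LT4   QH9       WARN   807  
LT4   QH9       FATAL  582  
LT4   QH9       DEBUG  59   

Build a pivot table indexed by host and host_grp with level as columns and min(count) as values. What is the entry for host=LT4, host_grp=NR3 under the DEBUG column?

Rows with host=LT4, host_grp=NR3 and level=DEBUG: count values are 454, 160, 806, 519.
min(454, 160, 806, 519) = 160.

160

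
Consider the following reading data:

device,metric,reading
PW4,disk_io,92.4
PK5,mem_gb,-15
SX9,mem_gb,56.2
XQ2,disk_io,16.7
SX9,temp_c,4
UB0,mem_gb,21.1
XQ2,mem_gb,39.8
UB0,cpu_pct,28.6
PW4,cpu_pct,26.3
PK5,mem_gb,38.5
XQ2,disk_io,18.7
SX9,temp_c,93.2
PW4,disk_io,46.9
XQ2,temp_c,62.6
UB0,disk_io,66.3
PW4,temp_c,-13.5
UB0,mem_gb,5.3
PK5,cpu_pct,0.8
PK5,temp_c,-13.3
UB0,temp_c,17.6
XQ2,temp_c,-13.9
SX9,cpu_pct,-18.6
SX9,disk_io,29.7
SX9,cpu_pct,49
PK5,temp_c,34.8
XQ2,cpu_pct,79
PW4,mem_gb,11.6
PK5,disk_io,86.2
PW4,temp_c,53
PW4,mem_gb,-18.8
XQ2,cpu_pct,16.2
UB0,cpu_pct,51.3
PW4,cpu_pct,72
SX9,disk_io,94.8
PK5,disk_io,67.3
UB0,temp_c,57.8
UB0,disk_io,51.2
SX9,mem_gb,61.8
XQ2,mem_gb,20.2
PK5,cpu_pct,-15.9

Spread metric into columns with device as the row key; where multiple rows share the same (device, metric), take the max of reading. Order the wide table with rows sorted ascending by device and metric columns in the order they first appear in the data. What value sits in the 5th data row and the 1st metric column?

18.7

With rows sorted ascending by device, row 5 is device=XQ2. metric columns in first-appearance order: disk_io, mem_gb, temp_c, cpu_pct; column 1 is disk_io.
Long rows with device=XQ2, metric=disk_io: max(16.7, 18.7) = 18.7.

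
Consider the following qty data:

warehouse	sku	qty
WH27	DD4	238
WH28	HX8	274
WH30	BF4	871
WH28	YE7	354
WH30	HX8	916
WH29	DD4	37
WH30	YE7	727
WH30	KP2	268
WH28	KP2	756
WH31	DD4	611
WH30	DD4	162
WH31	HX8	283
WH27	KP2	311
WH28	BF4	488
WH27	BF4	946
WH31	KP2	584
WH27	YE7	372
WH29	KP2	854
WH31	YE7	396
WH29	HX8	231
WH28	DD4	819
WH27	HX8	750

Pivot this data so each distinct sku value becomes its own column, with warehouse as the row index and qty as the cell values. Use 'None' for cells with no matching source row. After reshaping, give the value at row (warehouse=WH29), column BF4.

No long-format row has warehouse=WH29 and sku=BF4, so the cell is None.

None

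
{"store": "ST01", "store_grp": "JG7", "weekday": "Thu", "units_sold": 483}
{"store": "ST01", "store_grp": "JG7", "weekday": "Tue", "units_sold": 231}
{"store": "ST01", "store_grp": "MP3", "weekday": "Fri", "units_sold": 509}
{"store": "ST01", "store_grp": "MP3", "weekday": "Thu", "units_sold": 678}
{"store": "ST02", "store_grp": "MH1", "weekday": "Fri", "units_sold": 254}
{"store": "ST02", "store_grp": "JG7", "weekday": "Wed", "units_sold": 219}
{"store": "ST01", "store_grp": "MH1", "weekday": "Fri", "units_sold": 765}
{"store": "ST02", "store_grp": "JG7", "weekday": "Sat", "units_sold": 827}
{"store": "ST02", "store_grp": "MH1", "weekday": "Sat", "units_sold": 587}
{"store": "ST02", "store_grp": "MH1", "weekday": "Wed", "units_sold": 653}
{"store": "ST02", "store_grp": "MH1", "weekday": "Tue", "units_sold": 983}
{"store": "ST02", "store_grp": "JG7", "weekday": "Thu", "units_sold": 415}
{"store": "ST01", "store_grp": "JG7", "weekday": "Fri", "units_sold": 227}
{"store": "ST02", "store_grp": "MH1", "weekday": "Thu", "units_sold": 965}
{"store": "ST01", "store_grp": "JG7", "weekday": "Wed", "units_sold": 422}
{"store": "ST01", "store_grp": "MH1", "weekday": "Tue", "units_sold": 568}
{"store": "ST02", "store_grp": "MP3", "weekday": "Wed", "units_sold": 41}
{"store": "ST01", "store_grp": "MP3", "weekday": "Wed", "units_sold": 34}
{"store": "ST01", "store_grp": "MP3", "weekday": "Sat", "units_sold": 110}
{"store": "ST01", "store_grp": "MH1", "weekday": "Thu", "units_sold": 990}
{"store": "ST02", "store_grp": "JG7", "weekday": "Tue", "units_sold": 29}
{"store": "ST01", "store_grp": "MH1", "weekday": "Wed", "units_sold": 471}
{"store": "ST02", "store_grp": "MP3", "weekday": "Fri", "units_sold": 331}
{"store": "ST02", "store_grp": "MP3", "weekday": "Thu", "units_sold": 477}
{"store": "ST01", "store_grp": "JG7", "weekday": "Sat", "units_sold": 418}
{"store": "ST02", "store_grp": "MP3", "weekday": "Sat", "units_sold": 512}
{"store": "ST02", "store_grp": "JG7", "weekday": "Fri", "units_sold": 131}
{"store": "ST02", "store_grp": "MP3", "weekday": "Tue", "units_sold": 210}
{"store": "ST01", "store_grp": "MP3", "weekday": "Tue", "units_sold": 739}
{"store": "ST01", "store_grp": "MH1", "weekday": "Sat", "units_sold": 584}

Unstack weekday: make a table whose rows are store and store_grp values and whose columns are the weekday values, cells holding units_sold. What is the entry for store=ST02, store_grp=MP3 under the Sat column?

Wide layout: rows indexed by store and store_grp, columns are the 5 distinct weekday values (Thu, Tue, Fri, Wed, Sat).
Cell (store=ST02, store_grp=MP3, weekday=Sat) draws from the long row where store=ST02, store_grp=MP3 and weekday=Sat, which has units_sold=512.

512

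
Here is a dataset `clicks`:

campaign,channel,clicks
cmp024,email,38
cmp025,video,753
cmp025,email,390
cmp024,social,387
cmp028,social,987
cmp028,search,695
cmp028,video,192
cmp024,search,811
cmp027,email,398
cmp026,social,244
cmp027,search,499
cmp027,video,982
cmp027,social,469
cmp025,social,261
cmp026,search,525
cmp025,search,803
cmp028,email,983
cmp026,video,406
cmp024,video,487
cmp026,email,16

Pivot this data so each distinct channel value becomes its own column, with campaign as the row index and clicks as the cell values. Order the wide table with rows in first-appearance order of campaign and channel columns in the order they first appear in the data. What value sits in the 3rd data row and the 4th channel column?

With rows in first-appearance order of campaign, row 3 is campaign=cmp028. channel columns in first-appearance order: email, video, social, search; column 4 is search.
Long rows with campaign=cmp028, channel=search: clicks = 695.

695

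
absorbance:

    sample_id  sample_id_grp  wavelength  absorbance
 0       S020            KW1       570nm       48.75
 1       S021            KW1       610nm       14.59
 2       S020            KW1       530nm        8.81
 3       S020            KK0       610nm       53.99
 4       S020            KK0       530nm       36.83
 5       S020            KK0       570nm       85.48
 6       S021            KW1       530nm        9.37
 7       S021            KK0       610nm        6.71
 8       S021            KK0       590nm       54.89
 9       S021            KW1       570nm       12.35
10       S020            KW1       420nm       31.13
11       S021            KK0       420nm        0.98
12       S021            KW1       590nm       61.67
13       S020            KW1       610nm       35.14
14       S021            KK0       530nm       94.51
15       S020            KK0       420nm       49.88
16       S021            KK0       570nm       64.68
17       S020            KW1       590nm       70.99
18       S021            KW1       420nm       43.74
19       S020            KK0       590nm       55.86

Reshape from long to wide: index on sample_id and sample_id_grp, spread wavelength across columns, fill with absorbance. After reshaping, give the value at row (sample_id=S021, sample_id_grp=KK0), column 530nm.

94.51

Wide layout: rows indexed by sample_id and sample_id_grp, columns are the 5 distinct wavelength values (570nm, 610nm, 530nm, 590nm, 420nm).
Cell (sample_id=S021, sample_id_grp=KK0, wavelength=530nm) draws from the long row where sample_id=S021, sample_id_grp=KK0 and wavelength=530nm, which has absorbance=94.51.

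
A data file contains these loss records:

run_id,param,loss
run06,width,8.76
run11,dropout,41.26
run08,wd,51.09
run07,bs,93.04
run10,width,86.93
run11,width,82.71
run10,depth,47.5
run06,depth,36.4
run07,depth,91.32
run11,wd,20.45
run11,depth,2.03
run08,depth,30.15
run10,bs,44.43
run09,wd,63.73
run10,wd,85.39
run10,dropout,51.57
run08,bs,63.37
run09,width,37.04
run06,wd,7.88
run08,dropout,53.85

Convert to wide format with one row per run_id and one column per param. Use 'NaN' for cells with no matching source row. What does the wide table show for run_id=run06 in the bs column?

No long-format row has run_id=run06 and param=bs, so the cell is NaN.

NaN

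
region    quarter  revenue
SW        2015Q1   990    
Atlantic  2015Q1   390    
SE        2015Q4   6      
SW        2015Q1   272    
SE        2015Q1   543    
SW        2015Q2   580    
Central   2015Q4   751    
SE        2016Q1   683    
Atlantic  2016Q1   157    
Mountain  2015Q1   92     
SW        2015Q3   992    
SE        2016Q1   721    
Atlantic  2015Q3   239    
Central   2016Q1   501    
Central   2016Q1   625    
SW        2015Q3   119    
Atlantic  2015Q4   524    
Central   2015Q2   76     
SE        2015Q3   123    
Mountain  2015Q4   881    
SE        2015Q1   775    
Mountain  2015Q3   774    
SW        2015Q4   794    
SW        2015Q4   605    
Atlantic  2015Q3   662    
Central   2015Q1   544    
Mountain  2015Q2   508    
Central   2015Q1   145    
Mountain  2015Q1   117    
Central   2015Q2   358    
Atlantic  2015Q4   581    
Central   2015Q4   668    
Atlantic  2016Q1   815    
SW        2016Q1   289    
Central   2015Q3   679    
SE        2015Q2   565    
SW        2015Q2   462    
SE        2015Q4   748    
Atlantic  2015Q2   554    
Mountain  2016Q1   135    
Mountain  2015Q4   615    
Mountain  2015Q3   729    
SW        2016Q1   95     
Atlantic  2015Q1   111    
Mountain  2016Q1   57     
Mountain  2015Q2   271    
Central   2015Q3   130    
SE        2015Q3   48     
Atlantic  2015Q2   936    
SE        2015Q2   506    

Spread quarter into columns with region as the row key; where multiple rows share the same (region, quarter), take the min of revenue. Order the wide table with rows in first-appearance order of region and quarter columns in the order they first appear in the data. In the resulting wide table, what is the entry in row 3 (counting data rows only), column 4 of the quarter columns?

With rows in first-appearance order of region, row 3 is region=SE. quarter columns in first-appearance order: 2015Q1, 2015Q4, 2015Q2, 2016Q1, 2015Q3; column 4 is 2016Q1.
Long rows with region=SE, quarter=2016Q1: min(683, 721) = 683.

683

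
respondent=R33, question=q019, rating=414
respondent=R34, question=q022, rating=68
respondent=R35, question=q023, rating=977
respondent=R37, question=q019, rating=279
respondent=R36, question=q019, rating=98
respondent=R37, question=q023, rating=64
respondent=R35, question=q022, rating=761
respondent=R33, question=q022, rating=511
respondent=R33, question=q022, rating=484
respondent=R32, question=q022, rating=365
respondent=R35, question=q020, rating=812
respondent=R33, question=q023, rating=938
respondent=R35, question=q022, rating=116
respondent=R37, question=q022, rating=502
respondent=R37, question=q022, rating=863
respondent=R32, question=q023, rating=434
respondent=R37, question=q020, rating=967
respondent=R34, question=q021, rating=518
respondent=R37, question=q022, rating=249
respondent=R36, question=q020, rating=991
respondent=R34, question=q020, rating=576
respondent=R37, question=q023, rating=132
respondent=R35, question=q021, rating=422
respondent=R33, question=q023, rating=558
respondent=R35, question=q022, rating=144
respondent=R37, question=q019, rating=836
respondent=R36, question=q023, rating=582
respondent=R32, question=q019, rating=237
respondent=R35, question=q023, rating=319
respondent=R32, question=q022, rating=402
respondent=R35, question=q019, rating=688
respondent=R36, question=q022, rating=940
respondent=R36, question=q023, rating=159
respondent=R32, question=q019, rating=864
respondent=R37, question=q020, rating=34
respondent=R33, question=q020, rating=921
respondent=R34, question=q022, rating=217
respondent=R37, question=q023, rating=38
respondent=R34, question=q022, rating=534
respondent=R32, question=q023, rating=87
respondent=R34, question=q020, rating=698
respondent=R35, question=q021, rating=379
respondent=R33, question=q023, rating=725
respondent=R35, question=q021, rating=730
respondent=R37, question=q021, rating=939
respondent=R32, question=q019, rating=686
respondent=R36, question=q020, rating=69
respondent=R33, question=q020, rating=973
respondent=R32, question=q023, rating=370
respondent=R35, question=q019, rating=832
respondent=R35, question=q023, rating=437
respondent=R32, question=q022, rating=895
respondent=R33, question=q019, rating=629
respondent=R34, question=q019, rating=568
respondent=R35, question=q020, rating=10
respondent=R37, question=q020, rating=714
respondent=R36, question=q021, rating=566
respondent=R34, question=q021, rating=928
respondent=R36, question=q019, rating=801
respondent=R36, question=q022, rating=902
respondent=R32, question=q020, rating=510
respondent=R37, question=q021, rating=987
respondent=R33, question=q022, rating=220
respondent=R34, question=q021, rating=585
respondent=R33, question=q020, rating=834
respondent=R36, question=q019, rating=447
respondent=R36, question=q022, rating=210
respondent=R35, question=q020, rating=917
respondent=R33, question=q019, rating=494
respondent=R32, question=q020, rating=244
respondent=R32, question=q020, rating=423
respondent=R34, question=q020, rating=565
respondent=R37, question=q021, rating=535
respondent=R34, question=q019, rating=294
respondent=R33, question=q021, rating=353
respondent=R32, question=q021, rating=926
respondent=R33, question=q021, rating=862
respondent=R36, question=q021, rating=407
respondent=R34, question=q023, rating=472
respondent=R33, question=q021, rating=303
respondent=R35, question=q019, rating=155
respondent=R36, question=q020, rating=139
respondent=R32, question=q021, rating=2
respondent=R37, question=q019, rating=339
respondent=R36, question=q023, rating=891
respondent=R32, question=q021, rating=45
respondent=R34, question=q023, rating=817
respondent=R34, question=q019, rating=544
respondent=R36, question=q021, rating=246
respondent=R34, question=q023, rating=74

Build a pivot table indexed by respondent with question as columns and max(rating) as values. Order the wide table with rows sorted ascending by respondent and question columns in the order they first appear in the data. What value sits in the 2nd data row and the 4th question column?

973

With rows sorted ascending by respondent, row 2 is respondent=R33. question columns in first-appearance order: q019, q022, q023, q020, q021; column 4 is q020.
Long rows with respondent=R33, question=q020: max(921, 973, 834) = 973.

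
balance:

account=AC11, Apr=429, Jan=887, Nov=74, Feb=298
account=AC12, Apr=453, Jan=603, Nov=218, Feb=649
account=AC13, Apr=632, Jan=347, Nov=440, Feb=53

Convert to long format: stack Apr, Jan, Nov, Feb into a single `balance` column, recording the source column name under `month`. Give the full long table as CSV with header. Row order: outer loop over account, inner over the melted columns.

Each (account, column) pair becomes one row: 3 × 4 = 12 rows.
For example, (AC11, Apr) → balance=429.

account,month,balance
AC11,Apr,429
AC11,Jan,887
AC11,Nov,74
AC11,Feb,298
AC12,Apr,453
AC12,Jan,603
AC12,Nov,218
AC12,Feb,649
AC13,Apr,632
AC13,Jan,347
AC13,Nov,440
AC13,Feb,53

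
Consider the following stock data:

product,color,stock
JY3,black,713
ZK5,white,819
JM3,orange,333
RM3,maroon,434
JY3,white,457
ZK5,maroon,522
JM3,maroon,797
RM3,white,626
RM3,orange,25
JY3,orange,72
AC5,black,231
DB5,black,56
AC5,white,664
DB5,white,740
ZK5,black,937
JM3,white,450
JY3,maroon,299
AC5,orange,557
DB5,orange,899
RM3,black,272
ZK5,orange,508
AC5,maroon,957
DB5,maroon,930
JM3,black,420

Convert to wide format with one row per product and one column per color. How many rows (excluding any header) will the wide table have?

6

6 distinct product values → 6 rows.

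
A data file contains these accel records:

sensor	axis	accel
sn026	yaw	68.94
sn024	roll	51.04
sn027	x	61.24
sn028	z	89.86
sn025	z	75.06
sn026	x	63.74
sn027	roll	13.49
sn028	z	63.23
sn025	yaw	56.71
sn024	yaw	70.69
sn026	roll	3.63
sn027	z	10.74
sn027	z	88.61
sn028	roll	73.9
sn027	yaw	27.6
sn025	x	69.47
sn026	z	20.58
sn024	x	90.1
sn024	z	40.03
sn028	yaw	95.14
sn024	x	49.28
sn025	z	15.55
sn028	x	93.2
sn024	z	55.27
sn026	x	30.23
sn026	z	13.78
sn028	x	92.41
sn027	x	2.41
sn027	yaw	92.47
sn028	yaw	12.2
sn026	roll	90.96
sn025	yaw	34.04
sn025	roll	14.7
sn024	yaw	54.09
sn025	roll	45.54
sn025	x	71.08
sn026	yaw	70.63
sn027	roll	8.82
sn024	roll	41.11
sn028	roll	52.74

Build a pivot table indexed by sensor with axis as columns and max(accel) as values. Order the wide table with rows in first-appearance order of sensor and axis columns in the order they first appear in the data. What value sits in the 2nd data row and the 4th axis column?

55.27

With rows in first-appearance order of sensor, row 2 is sensor=sn024. axis columns in first-appearance order: yaw, roll, x, z; column 4 is z.
Long rows with sensor=sn024, axis=z: max(40.03, 55.27) = 55.27.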